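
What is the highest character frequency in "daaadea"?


Input: daaadea
Character counts:
  'a': 4
  'd': 2
  'e': 1
Maximum frequency: 4

4


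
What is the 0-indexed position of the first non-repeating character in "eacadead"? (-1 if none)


Input: eacadead
Character frequencies:
  'a': 3
  'c': 1
  'd': 2
  'e': 2
Scanning left to right for freq == 1:
  Position 0 ('e'): freq=2, skip
  Position 1 ('a'): freq=3, skip
  Position 2 ('c'): unique! => answer = 2

2


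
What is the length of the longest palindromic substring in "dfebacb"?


Input: "dfebacb"
Checking substrings for palindromes:
  No multi-char palindromic substrings found
Longest palindromic substring: "d" with length 1

1


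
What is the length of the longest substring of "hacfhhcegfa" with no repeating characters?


Input: "hacfhhcegfa"
Sliding window (track last position of each char):
  Position 0 ('h'): window [0,0] length 1 -- new best
  Position 1 ('a'): window [0,1] length 2 -- new best
  Position 2 ('c'): window [0,2] length 3 -- new best
  Position 3 ('f'): window [0,3] length 4 -- new best
  Position 4 ('h'): repeat (last at 0), move window start to 1
  Position 4 ('h'): window [1,4] length 4
  Position 5 ('h'): repeat (last at 4), move window start to 5
  Position 5 ('h'): window [5,5] length 1
  Position 6 ('c'): window [5,6] length 2
  Position 7 ('e'): window [5,7] length 3
  Position 8 ('g'): window [5,8] length 4
  Position 9 ('f'): window [5,9] length 5 -- new best
  Position 10 ('a'): window [5,10] length 6 -- new best
Longest substring with no repeats: "hcegfa" with length 6

6


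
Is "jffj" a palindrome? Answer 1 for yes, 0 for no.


Input: jffj
Reversed: jffj
  Compare pos 0 ('j') with pos 3 ('j'): match
  Compare pos 1 ('f') with pos 2 ('f'): match
Result: palindrome

1


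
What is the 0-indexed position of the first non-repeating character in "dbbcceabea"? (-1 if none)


Input: dbbcceabea
Character frequencies:
  'a': 2
  'b': 3
  'c': 2
  'd': 1
  'e': 2
Scanning left to right for freq == 1:
  Position 0 ('d'): unique! => answer = 0

0


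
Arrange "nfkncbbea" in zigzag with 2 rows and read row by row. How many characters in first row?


Zigzag "nfkncbbea" into 2 rows:
Placing characters:
  'n' => row 0
  'f' => row 1
  'k' => row 0
  'n' => row 1
  'c' => row 0
  'b' => row 1
  'b' => row 0
  'e' => row 1
  'a' => row 0
Rows:
  Row 0: "nkcba"
  Row 1: "fnbe"
First row length: 5

5


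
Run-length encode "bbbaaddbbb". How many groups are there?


Input: bbbaaddbbb
Scanning for consecutive runs:
  Group 1: 'b' x 3 (positions 0-2)
  Group 2: 'a' x 2 (positions 3-4)
  Group 3: 'd' x 2 (positions 5-6)
  Group 4: 'b' x 3 (positions 7-9)
Total groups: 4

4


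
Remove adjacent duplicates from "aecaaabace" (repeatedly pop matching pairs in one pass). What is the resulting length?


Input: aecaaabace
Stack-based adjacent duplicate removal:
  Read 'a': push. Stack: a
  Read 'e': push. Stack: ae
  Read 'c': push. Stack: aec
  Read 'a': push. Stack: aeca
  Read 'a': matches stack top 'a' => pop. Stack: aec
  Read 'a': push. Stack: aeca
  Read 'b': push. Stack: aecab
  Read 'a': push. Stack: aecaba
  Read 'c': push. Stack: aecabac
  Read 'e': push. Stack: aecabace
Final stack: "aecabace" (length 8)

8


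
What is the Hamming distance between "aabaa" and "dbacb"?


Comparing "aabaa" and "dbacb" position by position:
  Position 0: 'a' vs 'd' => differ
  Position 1: 'a' vs 'b' => differ
  Position 2: 'b' vs 'a' => differ
  Position 3: 'a' vs 'c' => differ
  Position 4: 'a' vs 'b' => differ
Total differences (Hamming distance): 5

5


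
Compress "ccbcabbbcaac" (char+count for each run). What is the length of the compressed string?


Input: ccbcabbbcaac
Runs:
  'c' x 2 => "c2"
  'b' x 1 => "b1"
  'c' x 1 => "c1"
  'a' x 1 => "a1"
  'b' x 3 => "b3"
  'c' x 1 => "c1"
  'a' x 2 => "a2"
  'c' x 1 => "c1"
Compressed: "c2b1c1a1b3c1a2c1"
Compressed length: 16

16


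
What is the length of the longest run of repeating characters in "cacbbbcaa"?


Input: "cacbbbcaa"
Scanning for longest run:
  Position 1 ('a'): new char, reset run to 1
  Position 2 ('c'): new char, reset run to 1
  Position 3 ('b'): new char, reset run to 1
  Position 4 ('b'): continues run of 'b', length=2
  Position 5 ('b'): continues run of 'b', length=3
  Position 6 ('c'): new char, reset run to 1
  Position 7 ('a'): new char, reset run to 1
  Position 8 ('a'): continues run of 'a', length=2
Longest run: 'b' with length 3

3


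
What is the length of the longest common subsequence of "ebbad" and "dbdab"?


LCS of "ebbad" and "dbdab"
DP table:
           d    b    d    a    b
      0    0    0    0    0    0
  e   0    0    0    0    0    0
  b   0    0    1    1    1    1
  b   0    0    1    1    1    2
  a   0    0    1    1    2    2
  d   0    1    1    2    2    2
LCS length = dp[5][5] = 2

2


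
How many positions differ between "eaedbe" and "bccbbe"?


Comparing "eaedbe" and "bccbbe" position by position:
  Position 0: 'e' vs 'b' => DIFFER
  Position 1: 'a' vs 'c' => DIFFER
  Position 2: 'e' vs 'c' => DIFFER
  Position 3: 'd' vs 'b' => DIFFER
  Position 4: 'b' vs 'b' => same
  Position 5: 'e' vs 'e' => same
Positions that differ: 4

4


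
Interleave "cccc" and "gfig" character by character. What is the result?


Interleaving "cccc" and "gfig":
  Position 0: 'c' from first, 'g' from second => "cg"
  Position 1: 'c' from first, 'f' from second => "cf"
  Position 2: 'c' from first, 'i' from second => "ci"
  Position 3: 'c' from first, 'g' from second => "cg"
Result: cgcfcicg

cgcfcicg


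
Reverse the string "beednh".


Input: beednh
Reading characters right to left:
  Position 5: 'h'
  Position 4: 'n'
  Position 3: 'd'
  Position 2: 'e'
  Position 1: 'e'
  Position 0: 'b'
Reversed: hndeeb

hndeeb


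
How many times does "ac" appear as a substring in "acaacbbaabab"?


Searching for "ac" in "acaacbbaabab"
Scanning each position:
  Position 0: "ac" => MATCH
  Position 1: "ca" => no
  Position 2: "aa" => no
  Position 3: "ac" => MATCH
  Position 4: "cb" => no
  Position 5: "bb" => no
  Position 6: "ba" => no
  Position 7: "aa" => no
  Position 8: "ab" => no
  Position 9: "ba" => no
  Position 10: "ab" => no
Total occurrences: 2

2


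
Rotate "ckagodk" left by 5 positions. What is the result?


Input: "ckagodk", rotate left by 5
First 5 characters: "ckago"
Remaining characters: "dk"
Concatenate remaining + first: "dk" + "ckago" = "dkckago"

dkckago


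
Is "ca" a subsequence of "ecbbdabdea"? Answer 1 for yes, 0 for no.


Check if "ca" is a subsequence of "ecbbdabdea"
Greedy scan:
  Position 0 ('e'): no match needed
  Position 1 ('c'): matches sub[0] = 'c'
  Position 2 ('b'): no match needed
  Position 3 ('b'): no match needed
  Position 4 ('d'): no match needed
  Position 5 ('a'): matches sub[1] = 'a'
  Position 6 ('b'): no match needed
  Position 7 ('d'): no match needed
  Position 8 ('e'): no match needed
  Position 9 ('a'): no match needed
All 2 characters matched => is a subsequence

1


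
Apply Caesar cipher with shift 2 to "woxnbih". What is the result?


Caesar cipher: shift "woxnbih" by 2
  'w' (pos 22) + 2 = pos 24 = 'y'
  'o' (pos 14) + 2 = pos 16 = 'q'
  'x' (pos 23) + 2 = pos 25 = 'z'
  'n' (pos 13) + 2 = pos 15 = 'p'
  'b' (pos 1) + 2 = pos 3 = 'd'
  'i' (pos 8) + 2 = pos 10 = 'k'
  'h' (pos 7) + 2 = pos 9 = 'j'
Result: yqzpdkj

yqzpdkj


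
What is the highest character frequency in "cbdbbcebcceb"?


Input: cbdbbcebcceb
Character counts:
  'b': 5
  'c': 4
  'd': 1
  'e': 2
Maximum frequency: 5

5


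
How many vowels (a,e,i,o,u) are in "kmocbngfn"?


Input: kmocbngfn
Checking each character:
  'k' at position 0: consonant
  'm' at position 1: consonant
  'o' at position 2: vowel (running total: 1)
  'c' at position 3: consonant
  'b' at position 4: consonant
  'n' at position 5: consonant
  'g' at position 6: consonant
  'f' at position 7: consonant
  'n' at position 8: consonant
Total vowels: 1

1


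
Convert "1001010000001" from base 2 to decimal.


Input: "1001010000001" in base 2
Positional expansion:
  Digit '1' (value 1) x 2^12 = 4096
  Digit '0' (value 0) x 2^11 = 0
  Digit '0' (value 0) x 2^10 = 0
  Digit '1' (value 1) x 2^9 = 512
  Digit '0' (value 0) x 2^8 = 0
  Digit '1' (value 1) x 2^7 = 128
  Digit '0' (value 0) x 2^6 = 0
  Digit '0' (value 0) x 2^5 = 0
  Digit '0' (value 0) x 2^4 = 0
  Digit '0' (value 0) x 2^3 = 0
  Digit '0' (value 0) x 2^2 = 0
  Digit '0' (value 0) x 2^1 = 0
  Digit '1' (value 1) x 2^0 = 1
Sum = 4737

4737


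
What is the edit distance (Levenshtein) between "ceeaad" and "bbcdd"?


Computing edit distance: "ceeaad" -> "bbcdd"
DP table:
           b    b    c    d    d
      0    1    2    3    4    5
  c   1    1    2    2    3    4
  e   2    2    2    3    3    4
  e   3    3    3    3    4    4
  a   4    4    4    4    4    5
  a   5    5    5    5    5    5
  d   6    6    6    6    5    5
Edit distance = dp[6][5] = 5

5


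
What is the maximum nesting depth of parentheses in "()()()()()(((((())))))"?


Input: "()()()()()(((((())))))"
Tracking depth:
  Position 0 '(': depth becomes 1
  Position 1 ')': depth becomes 0
  Position 2 '(': depth becomes 1
  Position 3 ')': depth becomes 0
  Position 4 '(': depth becomes 1
  Position 5 ')': depth becomes 0
  Position 6 '(': depth becomes 1
  Position 7 ')': depth becomes 0
  Position 8 '(': depth becomes 1
  Position 9 ')': depth becomes 0
  Position 10 '(': depth becomes 1
  Position 11 '(': depth becomes 2
  Position 12 '(': depth becomes 3
  Position 13 '(': depth becomes 4
  Position 14 '(': depth becomes 5
  Position 15 '(': depth becomes 6
  Position 16 ')': depth becomes 5
  Position 17 ')': depth becomes 4
  Position 18 ')': depth becomes 3
  Position 19 ')': depth becomes 2
  Position 20 ')': depth becomes 1
  Position 21 ')': depth becomes 0
Maximum depth reached: 6

6


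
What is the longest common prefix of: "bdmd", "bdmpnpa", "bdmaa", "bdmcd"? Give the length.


Words: bdmd, bdmpnpa, bdmaa, bdmcd
  Position 0: all 'b' => match
  Position 1: all 'd' => match
  Position 2: all 'm' => match
  Position 3: ('d', 'p', 'a', 'c') => mismatch, stop
LCP = "bdm" (length 3)

3


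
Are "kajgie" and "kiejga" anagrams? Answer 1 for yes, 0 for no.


Strings: "kajgie", "kiejga"
Sorted first:  aegijk
Sorted second: aegijk
Sorted forms match => anagrams

1


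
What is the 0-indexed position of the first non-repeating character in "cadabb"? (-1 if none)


Input: cadabb
Character frequencies:
  'a': 2
  'b': 2
  'c': 1
  'd': 1
Scanning left to right for freq == 1:
  Position 0 ('c'): unique! => answer = 0

0


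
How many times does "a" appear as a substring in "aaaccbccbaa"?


Searching for "a" in "aaaccbccbaa"
Scanning each position:
  Position 0: "a" => MATCH
  Position 1: "a" => MATCH
  Position 2: "a" => MATCH
  Position 3: "c" => no
  Position 4: "c" => no
  Position 5: "b" => no
  Position 6: "c" => no
  Position 7: "c" => no
  Position 8: "b" => no
  Position 9: "a" => MATCH
  Position 10: "a" => MATCH
Total occurrences: 5

5


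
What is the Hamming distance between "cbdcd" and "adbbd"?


Comparing "cbdcd" and "adbbd" position by position:
  Position 0: 'c' vs 'a' => differ
  Position 1: 'b' vs 'd' => differ
  Position 2: 'd' vs 'b' => differ
  Position 3: 'c' vs 'b' => differ
  Position 4: 'd' vs 'd' => same
Total differences (Hamming distance): 4

4


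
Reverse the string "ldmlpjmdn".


Input: ldmlpjmdn
Reading characters right to left:
  Position 8: 'n'
  Position 7: 'd'
  Position 6: 'm'
  Position 5: 'j'
  Position 4: 'p'
  Position 3: 'l'
  Position 2: 'm'
  Position 1: 'd'
  Position 0: 'l'
Reversed: ndmjplmdl

ndmjplmdl


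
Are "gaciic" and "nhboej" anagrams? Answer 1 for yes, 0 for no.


Strings: "gaciic", "nhboej"
Sorted first:  accgii
Sorted second: behjno
Differ at position 0: 'a' vs 'b' => not anagrams

0


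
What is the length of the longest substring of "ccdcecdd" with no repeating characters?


Input: "ccdcecdd"
Sliding window (track last position of each char):
  Position 0 ('c'): window [0,0] length 1 -- new best
  Position 1 ('c'): repeat (last at 0), move window start to 1
  Position 1 ('c'): window [1,1] length 1
  Position 2 ('d'): window [1,2] length 2 -- new best
  Position 3 ('c'): repeat (last at 1), move window start to 2
  Position 3 ('c'): window [2,3] length 2
  Position 4 ('e'): window [2,4] length 3 -- new best
  Position 5 ('c'): repeat (last at 3), move window start to 4
  Position 5 ('c'): window [4,5] length 2
  Position 6 ('d'): window [4,6] length 3
  Position 7 ('d'): repeat (last at 6), move window start to 7
  Position 7 ('d'): window [7,7] length 1
Longest substring with no repeats: "dce" with length 3

3


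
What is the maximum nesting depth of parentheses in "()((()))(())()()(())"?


Input: "()((()))(())()()(())"
Tracking depth:
  Position 0 '(': depth becomes 1
  Position 1 ')': depth becomes 0
  Position 2 '(': depth becomes 1
  Position 3 '(': depth becomes 2
  Position 4 '(': depth becomes 3
  Position 5 ')': depth becomes 2
  Position 6 ')': depth becomes 1
  Position 7 ')': depth becomes 0
  Position 8 '(': depth becomes 1
  Position 9 '(': depth becomes 2
  Position 10 ')': depth becomes 1
  Position 11 ')': depth becomes 0
  Position 12 '(': depth becomes 1
  Position 13 ')': depth becomes 0
  Position 14 '(': depth becomes 1
  Position 15 ')': depth becomes 0
  Position 16 '(': depth becomes 1
  Position 17 '(': depth becomes 2
  Position 18 ')': depth becomes 1
  Position 19 ')': depth becomes 0
Maximum depth reached: 3

3


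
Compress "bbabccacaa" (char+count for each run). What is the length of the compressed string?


Input: bbabccacaa
Runs:
  'b' x 2 => "b2"
  'a' x 1 => "a1"
  'b' x 1 => "b1"
  'c' x 2 => "c2"
  'a' x 1 => "a1"
  'c' x 1 => "c1"
  'a' x 2 => "a2"
Compressed: "b2a1b1c2a1c1a2"
Compressed length: 14

14


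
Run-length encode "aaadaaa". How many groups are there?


Input: aaadaaa
Scanning for consecutive runs:
  Group 1: 'a' x 3 (positions 0-2)
  Group 2: 'd' x 1 (positions 3-3)
  Group 3: 'a' x 3 (positions 4-6)
Total groups: 3

3


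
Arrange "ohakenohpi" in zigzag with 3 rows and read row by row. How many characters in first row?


Zigzag "ohakenohpi" into 3 rows:
Placing characters:
  'o' => row 0
  'h' => row 1
  'a' => row 2
  'k' => row 1
  'e' => row 0
  'n' => row 1
  'o' => row 2
  'h' => row 1
  'p' => row 0
  'i' => row 1
Rows:
  Row 0: "oep"
  Row 1: "hknhi"
  Row 2: "ao"
First row length: 3

3


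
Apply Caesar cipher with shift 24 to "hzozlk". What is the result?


Caesar cipher: shift "hzozlk" by 24
  'h' (pos 7) + 24 = pos 5 = 'f'
  'z' (pos 25) + 24 = pos 23 = 'x'
  'o' (pos 14) + 24 = pos 12 = 'm'
  'z' (pos 25) + 24 = pos 23 = 'x'
  'l' (pos 11) + 24 = pos 9 = 'j'
  'k' (pos 10) + 24 = pos 8 = 'i'
Result: fxmxji

fxmxji


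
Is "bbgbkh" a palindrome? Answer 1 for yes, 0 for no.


Input: bbgbkh
Reversed: hkbgbb
  Compare pos 0 ('b') with pos 5 ('h'): MISMATCH
  Compare pos 1 ('b') with pos 4 ('k'): MISMATCH
  Compare pos 2 ('g') with pos 3 ('b'): MISMATCH
Result: not a palindrome

0


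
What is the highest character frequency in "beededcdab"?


Input: beededcdab
Character counts:
  'a': 1
  'b': 2
  'c': 1
  'd': 3
  'e': 3
Maximum frequency: 3

3


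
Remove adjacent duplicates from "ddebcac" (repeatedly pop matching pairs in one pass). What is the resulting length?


Input: ddebcac
Stack-based adjacent duplicate removal:
  Read 'd': push. Stack: d
  Read 'd': matches stack top 'd' => pop. Stack: (empty)
  Read 'e': push. Stack: e
  Read 'b': push. Stack: eb
  Read 'c': push. Stack: ebc
  Read 'a': push. Stack: ebca
  Read 'c': push. Stack: ebcac
Final stack: "ebcac" (length 5)

5


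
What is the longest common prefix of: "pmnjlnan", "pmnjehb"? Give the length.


Words: pmnjlnan, pmnjehb
  Position 0: all 'p' => match
  Position 1: all 'm' => match
  Position 2: all 'n' => match
  Position 3: all 'j' => match
  Position 4: ('l', 'e') => mismatch, stop
LCP = "pmnj" (length 4)

4


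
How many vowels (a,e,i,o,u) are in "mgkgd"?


Input: mgkgd
Checking each character:
  'm' at position 0: consonant
  'g' at position 1: consonant
  'k' at position 2: consonant
  'g' at position 3: consonant
  'd' at position 4: consonant
Total vowels: 0

0


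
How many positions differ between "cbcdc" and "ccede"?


Comparing "cbcdc" and "ccede" position by position:
  Position 0: 'c' vs 'c' => same
  Position 1: 'b' vs 'c' => DIFFER
  Position 2: 'c' vs 'e' => DIFFER
  Position 3: 'd' vs 'd' => same
  Position 4: 'c' vs 'e' => DIFFER
Positions that differ: 3

3


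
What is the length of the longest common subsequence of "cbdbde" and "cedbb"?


LCS of "cbdbde" and "cedbb"
DP table:
           c    e    d    b    b
      0    0    0    0    0    0
  c   0    1    1    1    1    1
  b   0    1    1    1    2    2
  d   0    1    1    2    2    2
  b   0    1    1    2    3    3
  d   0    1    1    2    3    3
  e   0    1    2    2    3    3
LCS length = dp[6][5] = 3

3


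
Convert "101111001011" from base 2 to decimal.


Input: "101111001011" in base 2
Positional expansion:
  Digit '1' (value 1) x 2^11 = 2048
  Digit '0' (value 0) x 2^10 = 0
  Digit '1' (value 1) x 2^9 = 512
  Digit '1' (value 1) x 2^8 = 256
  Digit '1' (value 1) x 2^7 = 128
  Digit '1' (value 1) x 2^6 = 64
  Digit '0' (value 0) x 2^5 = 0
  Digit '0' (value 0) x 2^4 = 0
  Digit '1' (value 1) x 2^3 = 8
  Digit '0' (value 0) x 2^2 = 0
  Digit '1' (value 1) x 2^1 = 2
  Digit '1' (value 1) x 2^0 = 1
Sum = 3019

3019


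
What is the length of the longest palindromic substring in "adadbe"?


Input: "adadbe"
Checking substrings for palindromes:
  [0:3] "ada" (len 3) => palindrome
  [1:4] "dad" (len 3) => palindrome
Longest palindromic substring: "ada" with length 3

3


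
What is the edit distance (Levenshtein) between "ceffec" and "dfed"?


Computing edit distance: "ceffec" -> "dfed"
DP table:
           d    f    e    d
      0    1    2    3    4
  c   1    1    2    3    4
  e   2    2    2    2    3
  f   3    3    2    3    3
  f   4    4    3    3    4
  e   5    5    4    3    4
  c   6    6    5    4    4
Edit distance = dp[6][4] = 4

4


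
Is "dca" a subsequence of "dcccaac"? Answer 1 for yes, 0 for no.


Check if "dca" is a subsequence of "dcccaac"
Greedy scan:
  Position 0 ('d'): matches sub[0] = 'd'
  Position 1 ('c'): matches sub[1] = 'c'
  Position 2 ('c'): no match needed
  Position 3 ('c'): no match needed
  Position 4 ('a'): matches sub[2] = 'a'
  Position 5 ('a'): no match needed
  Position 6 ('c'): no match needed
All 3 characters matched => is a subsequence

1


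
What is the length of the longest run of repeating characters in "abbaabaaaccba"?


Input: "abbaabaaaccba"
Scanning for longest run:
  Position 1 ('b'): new char, reset run to 1
  Position 2 ('b'): continues run of 'b', length=2
  Position 3 ('a'): new char, reset run to 1
  Position 4 ('a'): continues run of 'a', length=2
  Position 5 ('b'): new char, reset run to 1
  Position 6 ('a'): new char, reset run to 1
  Position 7 ('a'): continues run of 'a', length=2
  Position 8 ('a'): continues run of 'a', length=3
  Position 9 ('c'): new char, reset run to 1
  Position 10 ('c'): continues run of 'c', length=2
  Position 11 ('b'): new char, reset run to 1
  Position 12 ('a'): new char, reset run to 1
Longest run: 'a' with length 3

3


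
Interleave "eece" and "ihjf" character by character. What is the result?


Interleaving "eece" and "ihjf":
  Position 0: 'e' from first, 'i' from second => "ei"
  Position 1: 'e' from first, 'h' from second => "eh"
  Position 2: 'c' from first, 'j' from second => "cj"
  Position 3: 'e' from first, 'f' from second => "ef"
Result: eiehcjef

eiehcjef


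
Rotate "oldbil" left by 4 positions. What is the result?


Input: "oldbil", rotate left by 4
First 4 characters: "oldb"
Remaining characters: "il"
Concatenate remaining + first: "il" + "oldb" = "iloldb"

iloldb


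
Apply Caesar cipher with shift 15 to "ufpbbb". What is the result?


Caesar cipher: shift "ufpbbb" by 15
  'u' (pos 20) + 15 = pos 9 = 'j'
  'f' (pos 5) + 15 = pos 20 = 'u'
  'p' (pos 15) + 15 = pos 4 = 'e'
  'b' (pos 1) + 15 = pos 16 = 'q'
  'b' (pos 1) + 15 = pos 16 = 'q'
  'b' (pos 1) + 15 = pos 16 = 'q'
Result: jueqqq

jueqqq


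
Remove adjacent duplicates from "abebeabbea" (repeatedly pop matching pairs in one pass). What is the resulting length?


Input: abebeabbea
Stack-based adjacent duplicate removal:
  Read 'a': push. Stack: a
  Read 'b': push. Stack: ab
  Read 'e': push. Stack: abe
  Read 'b': push. Stack: abeb
  Read 'e': push. Stack: abebe
  Read 'a': push. Stack: abebea
  Read 'b': push. Stack: abebeab
  Read 'b': matches stack top 'b' => pop. Stack: abebea
  Read 'e': push. Stack: abebeae
  Read 'a': push. Stack: abebeaea
Final stack: "abebeaea" (length 8)

8


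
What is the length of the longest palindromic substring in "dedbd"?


Input: "dedbd"
Checking substrings for palindromes:
  [0:3] "ded" (len 3) => palindrome
  [2:5] "dbd" (len 3) => palindrome
Longest palindromic substring: "ded" with length 3

3


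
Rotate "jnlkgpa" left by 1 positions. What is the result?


Input: "jnlkgpa", rotate left by 1
First 1 characters: "j"
Remaining characters: "nlkgpa"
Concatenate remaining + first: "nlkgpa" + "j" = "nlkgpaj"

nlkgpaj


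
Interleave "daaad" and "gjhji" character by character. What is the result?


Interleaving "daaad" and "gjhji":
  Position 0: 'd' from first, 'g' from second => "dg"
  Position 1: 'a' from first, 'j' from second => "aj"
  Position 2: 'a' from first, 'h' from second => "ah"
  Position 3: 'a' from first, 'j' from second => "aj"
  Position 4: 'd' from first, 'i' from second => "di"
Result: dgajahajdi

dgajahajdi


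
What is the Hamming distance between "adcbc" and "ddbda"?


Comparing "adcbc" and "ddbda" position by position:
  Position 0: 'a' vs 'd' => differ
  Position 1: 'd' vs 'd' => same
  Position 2: 'c' vs 'b' => differ
  Position 3: 'b' vs 'd' => differ
  Position 4: 'c' vs 'a' => differ
Total differences (Hamming distance): 4

4


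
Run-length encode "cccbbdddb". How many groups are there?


Input: cccbbdddb
Scanning for consecutive runs:
  Group 1: 'c' x 3 (positions 0-2)
  Group 2: 'b' x 2 (positions 3-4)
  Group 3: 'd' x 3 (positions 5-7)
  Group 4: 'b' x 1 (positions 8-8)
Total groups: 4

4


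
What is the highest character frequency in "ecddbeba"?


Input: ecddbeba
Character counts:
  'a': 1
  'b': 2
  'c': 1
  'd': 2
  'e': 2
Maximum frequency: 2

2


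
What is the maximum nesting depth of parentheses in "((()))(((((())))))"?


Input: "((()))(((((())))))"
Tracking depth:
  Position 0 '(': depth becomes 1
  Position 1 '(': depth becomes 2
  Position 2 '(': depth becomes 3
  Position 3 ')': depth becomes 2
  Position 4 ')': depth becomes 1
  Position 5 ')': depth becomes 0
  Position 6 '(': depth becomes 1
  Position 7 '(': depth becomes 2
  Position 8 '(': depth becomes 3
  Position 9 '(': depth becomes 4
  Position 10 '(': depth becomes 5
  Position 11 '(': depth becomes 6
  Position 12 ')': depth becomes 5
  Position 13 ')': depth becomes 4
  Position 14 ')': depth becomes 3
  Position 15 ')': depth becomes 2
  Position 16 ')': depth becomes 1
  Position 17 ')': depth becomes 0
Maximum depth reached: 6

6


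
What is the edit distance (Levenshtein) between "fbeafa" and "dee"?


Computing edit distance: "fbeafa" -> "dee"
DP table:
           d    e    e
      0    1    2    3
  f   1    1    2    3
  b   2    2    2    3
  e   3    3    2    2
  a   4    4    3    3
  f   5    5    4    4
  a   6    6    5    5
Edit distance = dp[6][3] = 5

5


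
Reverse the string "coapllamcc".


Input: coapllamcc
Reading characters right to left:
  Position 9: 'c'
  Position 8: 'c'
  Position 7: 'm'
  Position 6: 'a'
  Position 5: 'l'
  Position 4: 'l'
  Position 3: 'p'
  Position 2: 'a'
  Position 1: 'o'
  Position 0: 'c'
Reversed: ccmallpaoc

ccmallpaoc


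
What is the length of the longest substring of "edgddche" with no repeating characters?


Input: "edgddche"
Sliding window (track last position of each char):
  Position 0 ('e'): window [0,0] length 1 -- new best
  Position 1 ('d'): window [0,1] length 2 -- new best
  Position 2 ('g'): window [0,2] length 3 -- new best
  Position 3 ('d'): repeat (last at 1), move window start to 2
  Position 3 ('d'): window [2,3] length 2
  Position 4 ('d'): repeat (last at 3), move window start to 4
  Position 4 ('d'): window [4,4] length 1
  Position 5 ('c'): window [4,5] length 2
  Position 6 ('h'): window [4,6] length 3
  Position 7 ('e'): window [4,7] length 4 -- new best
Longest substring with no repeats: "dche" with length 4

4


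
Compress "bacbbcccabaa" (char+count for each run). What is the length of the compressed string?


Input: bacbbcccabaa
Runs:
  'b' x 1 => "b1"
  'a' x 1 => "a1"
  'c' x 1 => "c1"
  'b' x 2 => "b2"
  'c' x 3 => "c3"
  'a' x 1 => "a1"
  'b' x 1 => "b1"
  'a' x 2 => "a2"
Compressed: "b1a1c1b2c3a1b1a2"
Compressed length: 16

16


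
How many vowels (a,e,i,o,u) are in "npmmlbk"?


Input: npmmlbk
Checking each character:
  'n' at position 0: consonant
  'p' at position 1: consonant
  'm' at position 2: consonant
  'm' at position 3: consonant
  'l' at position 4: consonant
  'b' at position 5: consonant
  'k' at position 6: consonant
Total vowels: 0

0


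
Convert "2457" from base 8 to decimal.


Input: "2457" in base 8
Positional expansion:
  Digit '2' (value 2) x 8^3 = 1024
  Digit '4' (value 4) x 8^2 = 256
  Digit '5' (value 5) x 8^1 = 40
  Digit '7' (value 7) x 8^0 = 7
Sum = 1327

1327


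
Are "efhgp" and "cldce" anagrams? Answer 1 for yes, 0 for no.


Strings: "efhgp", "cldce"
Sorted first:  efghp
Sorted second: ccdel
Differ at position 0: 'e' vs 'c' => not anagrams

0


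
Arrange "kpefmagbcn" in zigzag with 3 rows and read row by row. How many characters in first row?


Zigzag "kpefmagbcn" into 3 rows:
Placing characters:
  'k' => row 0
  'p' => row 1
  'e' => row 2
  'f' => row 1
  'm' => row 0
  'a' => row 1
  'g' => row 2
  'b' => row 1
  'c' => row 0
  'n' => row 1
Rows:
  Row 0: "kmc"
  Row 1: "pfabn"
  Row 2: "eg"
First row length: 3

3


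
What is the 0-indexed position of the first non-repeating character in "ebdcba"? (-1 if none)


Input: ebdcba
Character frequencies:
  'a': 1
  'b': 2
  'c': 1
  'd': 1
  'e': 1
Scanning left to right for freq == 1:
  Position 0 ('e'): unique! => answer = 0

0


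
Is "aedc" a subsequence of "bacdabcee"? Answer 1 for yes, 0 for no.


Check if "aedc" is a subsequence of "bacdabcee"
Greedy scan:
  Position 0 ('b'): no match needed
  Position 1 ('a'): matches sub[0] = 'a'
  Position 2 ('c'): no match needed
  Position 3 ('d'): no match needed
  Position 4 ('a'): no match needed
  Position 5 ('b'): no match needed
  Position 6 ('c'): no match needed
  Position 7 ('e'): matches sub[1] = 'e'
  Position 8 ('e'): no match needed
Only matched 2/4 characters => not a subsequence

0


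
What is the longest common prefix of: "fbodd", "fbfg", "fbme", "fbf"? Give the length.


Words: fbodd, fbfg, fbme, fbf
  Position 0: all 'f' => match
  Position 1: all 'b' => match
  Position 2: ('o', 'f', 'm', 'f') => mismatch, stop
LCP = "fb" (length 2)

2


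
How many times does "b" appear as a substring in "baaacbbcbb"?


Searching for "b" in "baaacbbcbb"
Scanning each position:
  Position 0: "b" => MATCH
  Position 1: "a" => no
  Position 2: "a" => no
  Position 3: "a" => no
  Position 4: "c" => no
  Position 5: "b" => MATCH
  Position 6: "b" => MATCH
  Position 7: "c" => no
  Position 8: "b" => MATCH
  Position 9: "b" => MATCH
Total occurrences: 5

5


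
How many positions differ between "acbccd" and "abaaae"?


Comparing "acbccd" and "abaaae" position by position:
  Position 0: 'a' vs 'a' => same
  Position 1: 'c' vs 'b' => DIFFER
  Position 2: 'b' vs 'a' => DIFFER
  Position 3: 'c' vs 'a' => DIFFER
  Position 4: 'c' vs 'a' => DIFFER
  Position 5: 'd' vs 'e' => DIFFER
Positions that differ: 5

5


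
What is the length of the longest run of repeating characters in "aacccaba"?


Input: "aacccaba"
Scanning for longest run:
  Position 1 ('a'): continues run of 'a', length=2
  Position 2 ('c'): new char, reset run to 1
  Position 3 ('c'): continues run of 'c', length=2
  Position 4 ('c'): continues run of 'c', length=3
  Position 5 ('a'): new char, reset run to 1
  Position 6 ('b'): new char, reset run to 1
  Position 7 ('a'): new char, reset run to 1
Longest run: 'c' with length 3

3


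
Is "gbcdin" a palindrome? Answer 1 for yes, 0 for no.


Input: gbcdin
Reversed: nidcbg
  Compare pos 0 ('g') with pos 5 ('n'): MISMATCH
  Compare pos 1 ('b') with pos 4 ('i'): MISMATCH
  Compare pos 2 ('c') with pos 3 ('d'): MISMATCH
Result: not a palindrome

0


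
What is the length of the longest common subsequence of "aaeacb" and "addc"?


LCS of "aaeacb" and "addc"
DP table:
           a    d    d    c
      0    0    0    0    0
  a   0    1    1    1    1
  a   0    1    1    1    1
  e   0    1    1    1    1
  a   0    1    1    1    1
  c   0    1    1    1    2
  b   0    1    1    1    2
LCS length = dp[6][4] = 2

2


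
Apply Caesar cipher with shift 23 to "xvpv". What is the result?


Caesar cipher: shift "xvpv" by 23
  'x' (pos 23) + 23 = pos 20 = 'u'
  'v' (pos 21) + 23 = pos 18 = 's'
  'p' (pos 15) + 23 = pos 12 = 'm'
  'v' (pos 21) + 23 = pos 18 = 's'
Result: usms

usms


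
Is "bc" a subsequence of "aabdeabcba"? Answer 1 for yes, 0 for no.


Check if "bc" is a subsequence of "aabdeabcba"
Greedy scan:
  Position 0 ('a'): no match needed
  Position 1 ('a'): no match needed
  Position 2 ('b'): matches sub[0] = 'b'
  Position 3 ('d'): no match needed
  Position 4 ('e'): no match needed
  Position 5 ('a'): no match needed
  Position 6 ('b'): no match needed
  Position 7 ('c'): matches sub[1] = 'c'
  Position 8 ('b'): no match needed
  Position 9 ('a'): no match needed
All 2 characters matched => is a subsequence

1


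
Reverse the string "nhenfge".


Input: nhenfge
Reading characters right to left:
  Position 6: 'e'
  Position 5: 'g'
  Position 4: 'f'
  Position 3: 'n'
  Position 2: 'e'
  Position 1: 'h'
  Position 0: 'n'
Reversed: egfnehn

egfnehn


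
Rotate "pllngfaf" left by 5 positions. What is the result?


Input: "pllngfaf", rotate left by 5
First 5 characters: "pllng"
Remaining characters: "faf"
Concatenate remaining + first: "faf" + "pllng" = "fafpllng"

fafpllng


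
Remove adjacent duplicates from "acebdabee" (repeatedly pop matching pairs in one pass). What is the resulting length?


Input: acebdabee
Stack-based adjacent duplicate removal:
  Read 'a': push. Stack: a
  Read 'c': push. Stack: ac
  Read 'e': push. Stack: ace
  Read 'b': push. Stack: aceb
  Read 'd': push. Stack: acebd
  Read 'a': push. Stack: acebda
  Read 'b': push. Stack: acebdab
  Read 'e': push. Stack: acebdabe
  Read 'e': matches stack top 'e' => pop. Stack: acebdab
Final stack: "acebdab" (length 7)

7


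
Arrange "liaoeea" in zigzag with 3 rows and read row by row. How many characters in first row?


Zigzag "liaoeea" into 3 rows:
Placing characters:
  'l' => row 0
  'i' => row 1
  'a' => row 2
  'o' => row 1
  'e' => row 0
  'e' => row 1
  'a' => row 2
Rows:
  Row 0: "le"
  Row 1: "ioe"
  Row 2: "aa"
First row length: 2

2


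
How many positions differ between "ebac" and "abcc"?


Comparing "ebac" and "abcc" position by position:
  Position 0: 'e' vs 'a' => DIFFER
  Position 1: 'b' vs 'b' => same
  Position 2: 'a' vs 'c' => DIFFER
  Position 3: 'c' vs 'c' => same
Positions that differ: 2

2


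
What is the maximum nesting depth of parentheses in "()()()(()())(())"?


Input: "()()()(()())(())"
Tracking depth:
  Position 0 '(': depth becomes 1
  Position 1 ')': depth becomes 0
  Position 2 '(': depth becomes 1
  Position 3 ')': depth becomes 0
  Position 4 '(': depth becomes 1
  Position 5 ')': depth becomes 0
  Position 6 '(': depth becomes 1
  Position 7 '(': depth becomes 2
  Position 8 ')': depth becomes 1
  Position 9 '(': depth becomes 2
  Position 10 ')': depth becomes 1
  Position 11 ')': depth becomes 0
  Position 12 '(': depth becomes 1
  Position 13 '(': depth becomes 2
  Position 14 ')': depth becomes 1
  Position 15 ')': depth becomes 0
Maximum depth reached: 2

2


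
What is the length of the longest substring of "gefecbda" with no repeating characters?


Input: "gefecbda"
Sliding window (track last position of each char):
  Position 0 ('g'): window [0,0] length 1 -- new best
  Position 1 ('e'): window [0,1] length 2 -- new best
  Position 2 ('f'): window [0,2] length 3 -- new best
  Position 3 ('e'): repeat (last at 1), move window start to 2
  Position 3 ('e'): window [2,3] length 2
  Position 4 ('c'): window [2,4] length 3
  Position 5 ('b'): window [2,5] length 4 -- new best
  Position 6 ('d'): window [2,6] length 5 -- new best
  Position 7 ('a'): window [2,7] length 6 -- new best
Longest substring with no repeats: "fecbda" with length 6

6


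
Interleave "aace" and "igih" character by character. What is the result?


Interleaving "aace" and "igih":
  Position 0: 'a' from first, 'i' from second => "ai"
  Position 1: 'a' from first, 'g' from second => "ag"
  Position 2: 'c' from first, 'i' from second => "ci"
  Position 3: 'e' from first, 'h' from second => "eh"
Result: aiagcieh

aiagcieh


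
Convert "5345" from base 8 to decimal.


Input: "5345" in base 8
Positional expansion:
  Digit '5' (value 5) x 8^3 = 2560
  Digit '3' (value 3) x 8^2 = 192
  Digit '4' (value 4) x 8^1 = 32
  Digit '5' (value 5) x 8^0 = 5
Sum = 2789

2789


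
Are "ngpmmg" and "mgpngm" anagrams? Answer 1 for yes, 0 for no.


Strings: "ngpmmg", "mgpngm"
Sorted first:  ggmmnp
Sorted second: ggmmnp
Sorted forms match => anagrams

1


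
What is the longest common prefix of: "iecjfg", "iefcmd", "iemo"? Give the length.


Words: iecjfg, iefcmd, iemo
  Position 0: all 'i' => match
  Position 1: all 'e' => match
  Position 2: ('c', 'f', 'm') => mismatch, stop
LCP = "ie" (length 2)

2


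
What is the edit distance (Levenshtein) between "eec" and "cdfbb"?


Computing edit distance: "eec" -> "cdfbb"
DP table:
           c    d    f    b    b
      0    1    2    3    4    5
  e   1    1    2    3    4    5
  e   2    2    2    3    4    5
  c   3    2    3    3    4    5
Edit distance = dp[3][5] = 5

5


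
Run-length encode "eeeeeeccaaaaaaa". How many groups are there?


Input: eeeeeeccaaaaaaa
Scanning for consecutive runs:
  Group 1: 'e' x 6 (positions 0-5)
  Group 2: 'c' x 2 (positions 6-7)
  Group 3: 'a' x 7 (positions 8-14)
Total groups: 3

3


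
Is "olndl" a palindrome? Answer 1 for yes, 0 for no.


Input: olndl
Reversed: ldnlo
  Compare pos 0 ('o') with pos 4 ('l'): MISMATCH
  Compare pos 1 ('l') with pos 3 ('d'): MISMATCH
Result: not a palindrome

0


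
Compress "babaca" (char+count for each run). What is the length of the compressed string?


Input: babaca
Runs:
  'b' x 1 => "b1"
  'a' x 1 => "a1"
  'b' x 1 => "b1"
  'a' x 1 => "a1"
  'c' x 1 => "c1"
  'a' x 1 => "a1"
Compressed: "b1a1b1a1c1a1"
Compressed length: 12

12


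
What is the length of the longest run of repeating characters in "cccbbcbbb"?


Input: "cccbbcbbb"
Scanning for longest run:
  Position 1 ('c'): continues run of 'c', length=2
  Position 2 ('c'): continues run of 'c', length=3
  Position 3 ('b'): new char, reset run to 1
  Position 4 ('b'): continues run of 'b', length=2
  Position 5 ('c'): new char, reset run to 1
  Position 6 ('b'): new char, reset run to 1
  Position 7 ('b'): continues run of 'b', length=2
  Position 8 ('b'): continues run of 'b', length=3
Longest run: 'c' with length 3

3


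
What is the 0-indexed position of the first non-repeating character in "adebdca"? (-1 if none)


Input: adebdca
Character frequencies:
  'a': 2
  'b': 1
  'c': 1
  'd': 2
  'e': 1
Scanning left to right for freq == 1:
  Position 0 ('a'): freq=2, skip
  Position 1 ('d'): freq=2, skip
  Position 2 ('e'): unique! => answer = 2

2


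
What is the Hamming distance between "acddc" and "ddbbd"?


Comparing "acddc" and "ddbbd" position by position:
  Position 0: 'a' vs 'd' => differ
  Position 1: 'c' vs 'd' => differ
  Position 2: 'd' vs 'b' => differ
  Position 3: 'd' vs 'b' => differ
  Position 4: 'c' vs 'd' => differ
Total differences (Hamming distance): 5

5


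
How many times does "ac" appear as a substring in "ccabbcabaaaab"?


Searching for "ac" in "ccabbcabaaaab"
Scanning each position:
  Position 0: "cc" => no
  Position 1: "ca" => no
  Position 2: "ab" => no
  Position 3: "bb" => no
  Position 4: "bc" => no
  Position 5: "ca" => no
  Position 6: "ab" => no
  Position 7: "ba" => no
  Position 8: "aa" => no
  Position 9: "aa" => no
  Position 10: "aa" => no
  Position 11: "ab" => no
Total occurrences: 0

0


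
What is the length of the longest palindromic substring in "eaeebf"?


Input: "eaeebf"
Checking substrings for palindromes:
  [0:3] "eae" (len 3) => palindrome
  [2:4] "ee" (len 2) => palindrome
Longest palindromic substring: "eae" with length 3

3


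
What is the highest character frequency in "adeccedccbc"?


Input: adeccedccbc
Character counts:
  'a': 1
  'b': 1
  'c': 5
  'd': 2
  'e': 2
Maximum frequency: 5

5


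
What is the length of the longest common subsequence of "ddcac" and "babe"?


LCS of "ddcac" and "babe"
DP table:
           b    a    b    e
      0    0    0    0    0
  d   0    0    0    0    0
  d   0    0    0    0    0
  c   0    0    0    0    0
  a   0    0    1    1    1
  c   0    0    1    1    1
LCS length = dp[5][4] = 1

1


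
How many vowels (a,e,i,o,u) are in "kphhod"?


Input: kphhod
Checking each character:
  'k' at position 0: consonant
  'p' at position 1: consonant
  'h' at position 2: consonant
  'h' at position 3: consonant
  'o' at position 4: vowel (running total: 1)
  'd' at position 5: consonant
Total vowels: 1

1


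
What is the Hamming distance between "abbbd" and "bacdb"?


Comparing "abbbd" and "bacdb" position by position:
  Position 0: 'a' vs 'b' => differ
  Position 1: 'b' vs 'a' => differ
  Position 2: 'b' vs 'c' => differ
  Position 3: 'b' vs 'd' => differ
  Position 4: 'd' vs 'b' => differ
Total differences (Hamming distance): 5

5


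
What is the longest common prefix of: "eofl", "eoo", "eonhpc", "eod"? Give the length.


Words: eofl, eoo, eonhpc, eod
  Position 0: all 'e' => match
  Position 1: all 'o' => match
  Position 2: ('f', 'o', 'n', 'd') => mismatch, stop
LCP = "eo" (length 2)

2


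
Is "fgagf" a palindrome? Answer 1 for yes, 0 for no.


Input: fgagf
Reversed: fgagf
  Compare pos 0 ('f') with pos 4 ('f'): match
  Compare pos 1 ('g') with pos 3 ('g'): match
Result: palindrome

1


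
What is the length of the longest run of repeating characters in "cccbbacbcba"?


Input: "cccbbacbcba"
Scanning for longest run:
  Position 1 ('c'): continues run of 'c', length=2
  Position 2 ('c'): continues run of 'c', length=3
  Position 3 ('b'): new char, reset run to 1
  Position 4 ('b'): continues run of 'b', length=2
  Position 5 ('a'): new char, reset run to 1
  Position 6 ('c'): new char, reset run to 1
  Position 7 ('b'): new char, reset run to 1
  Position 8 ('c'): new char, reset run to 1
  Position 9 ('b'): new char, reset run to 1
  Position 10 ('a'): new char, reset run to 1
Longest run: 'c' with length 3

3


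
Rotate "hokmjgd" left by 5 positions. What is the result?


Input: "hokmjgd", rotate left by 5
First 5 characters: "hokmj"
Remaining characters: "gd"
Concatenate remaining + first: "gd" + "hokmj" = "gdhokmj"

gdhokmj


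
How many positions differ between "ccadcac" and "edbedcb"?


Comparing "ccadcac" and "edbedcb" position by position:
  Position 0: 'c' vs 'e' => DIFFER
  Position 1: 'c' vs 'd' => DIFFER
  Position 2: 'a' vs 'b' => DIFFER
  Position 3: 'd' vs 'e' => DIFFER
  Position 4: 'c' vs 'd' => DIFFER
  Position 5: 'a' vs 'c' => DIFFER
  Position 6: 'c' vs 'b' => DIFFER
Positions that differ: 7

7
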